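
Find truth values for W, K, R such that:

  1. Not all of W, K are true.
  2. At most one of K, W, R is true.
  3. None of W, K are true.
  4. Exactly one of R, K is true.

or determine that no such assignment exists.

W=F; K=F; R=T

  (1) {W, K}: 0/2 true — not all ✓
  (2) {K, W, R}: 1 true — at most one ✓
  (3) {W, K}: 0 true — none ✓
  (4) {R, K}: 1 true — exactly one ✓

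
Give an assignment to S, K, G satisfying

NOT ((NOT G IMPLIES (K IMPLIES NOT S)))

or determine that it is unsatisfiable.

S: True, K: True, G: False

  NOT ((NOT G IMPLIES (K IMPLIES NOT S))) = True
    NOT G IMPLIES (K IMPLIES NOT S) = False
      NOT G = True
      K IMPLIES NOT S = False
        NOT S = False
The formula evaluates to True.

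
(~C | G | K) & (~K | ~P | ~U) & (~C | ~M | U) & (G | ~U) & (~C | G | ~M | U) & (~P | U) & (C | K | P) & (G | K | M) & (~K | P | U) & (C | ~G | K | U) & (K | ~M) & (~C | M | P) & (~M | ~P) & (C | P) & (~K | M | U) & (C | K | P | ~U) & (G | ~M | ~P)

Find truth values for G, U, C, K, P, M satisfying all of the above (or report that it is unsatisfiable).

G=T, U=T, C=T, K=T, P=F, M=T

Set G = True.
Try U = False:
  (~P | U) forces P = False.
  (~K | P | U) forces K = False.
  (C | K | P) forces C = True.
  (~C | ~M | U) forces M = False.
  clause (~C | M | P) is falsified — backtrack.
So U = True.
Set C = True.
Set K = True.
  then (~K | ~P | ~U) forces P = False.
  then (~C | M | P) forces M = True.
All clauses satisfied.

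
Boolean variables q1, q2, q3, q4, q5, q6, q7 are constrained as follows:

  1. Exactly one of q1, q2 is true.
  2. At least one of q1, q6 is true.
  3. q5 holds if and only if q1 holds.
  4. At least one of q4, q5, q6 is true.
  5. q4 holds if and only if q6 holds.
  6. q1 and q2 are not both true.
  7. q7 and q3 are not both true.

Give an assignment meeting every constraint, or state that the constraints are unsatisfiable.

q1: False, q2: True, q3: False, q4: True, q5: False, q6: True, q7: True

  (1) {q1, q2}: 1 true — exactly one ✓
  (2) {q1, q6}: 1 true — at least one ✓
  (3) q5=F, q1=F — same ✓
  (4) {q4, q5, q6}: 2 true — at least one ✓
  (5) q4=T, q6=T — same ✓
  (6) q1=F, q2=T — not both ✓
  (7) q7=T, q3=F — not both ✓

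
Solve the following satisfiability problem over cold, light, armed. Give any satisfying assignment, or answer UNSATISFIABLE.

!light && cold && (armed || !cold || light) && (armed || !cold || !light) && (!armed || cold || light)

Unit clause (!light) forces light = False.
Unit clause (cold) forces cold = True.
In (armed || !cold || light) only armed is left, so armed = True.
All clauses satisfied.

cold: True, light: False, armed: True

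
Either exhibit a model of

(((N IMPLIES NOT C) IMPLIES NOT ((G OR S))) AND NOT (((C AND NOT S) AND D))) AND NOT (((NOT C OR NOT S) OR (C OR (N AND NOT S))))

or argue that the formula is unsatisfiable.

The formula is unsatisfiable.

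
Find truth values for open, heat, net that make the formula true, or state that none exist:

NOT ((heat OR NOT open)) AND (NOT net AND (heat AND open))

Unsatisfiable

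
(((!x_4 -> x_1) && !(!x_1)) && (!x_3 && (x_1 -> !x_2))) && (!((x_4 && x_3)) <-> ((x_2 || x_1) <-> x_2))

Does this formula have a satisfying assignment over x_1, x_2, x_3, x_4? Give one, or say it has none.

No satisfying assignment exists.

Case x_1 = True: the formula simplifies to (!x_3 && !x_2) && (!((x_4 && x_3)) <-> x_2).
  x_3 = True: the conjunct !x_3 is False.
  x_3 = False: simplifies to !x_2 && x_2.
    x_2 = True: the conjunct !x_2 is False.
    x_2 = False: the conjunct x_2 is False.
Case x_1 = False: the conjunct !(!x_1) becomes !(!False) = False.
Both cases fail — unsatisfiable.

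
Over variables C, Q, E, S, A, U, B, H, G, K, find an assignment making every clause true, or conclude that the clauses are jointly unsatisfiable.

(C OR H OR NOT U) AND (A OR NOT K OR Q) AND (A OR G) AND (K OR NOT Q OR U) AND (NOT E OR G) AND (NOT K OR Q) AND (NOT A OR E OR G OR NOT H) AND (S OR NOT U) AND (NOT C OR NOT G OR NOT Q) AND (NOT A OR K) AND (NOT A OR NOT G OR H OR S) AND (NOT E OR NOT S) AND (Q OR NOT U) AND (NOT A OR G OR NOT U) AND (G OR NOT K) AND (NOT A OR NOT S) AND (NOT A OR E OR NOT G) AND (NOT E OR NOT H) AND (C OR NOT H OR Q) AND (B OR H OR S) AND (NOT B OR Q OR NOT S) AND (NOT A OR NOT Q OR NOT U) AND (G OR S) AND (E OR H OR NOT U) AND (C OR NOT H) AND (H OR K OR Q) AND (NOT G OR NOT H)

C = False; Q = True; E = False; S = False; A = False; U = False; B = True; H = False; G = True; K = True

Set C = False.
  then (C OR NOT H) forces H = False.
  then (C OR H OR NOT U) forces U = False.
Try Q = False:
  (NOT K OR Q) forces K = False.
  clause (H OR K OR Q) is falsified — backtrack.
So Q = True.
  then (K OR NOT Q OR U) forces K = True.
  then (G OR NOT K) forces G = True.
Set E = False.
  then (NOT A OR E OR NOT G) forces A = False.
Set S = False.
  then (B OR H OR S) forces B = True.
All clauses satisfied.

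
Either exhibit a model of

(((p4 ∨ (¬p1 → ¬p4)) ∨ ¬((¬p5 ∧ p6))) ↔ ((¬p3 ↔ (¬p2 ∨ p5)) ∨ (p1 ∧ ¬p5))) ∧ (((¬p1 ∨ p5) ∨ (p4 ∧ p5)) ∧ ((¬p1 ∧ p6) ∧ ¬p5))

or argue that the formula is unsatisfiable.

p1=F, p2=F, p3=F, p4=F, p5=F, p6=T

  ((p4 ∨ (¬p1 → ¬p4)) ∨ ¬((¬p5 ∧ p6))) ↔ ((¬p3 ↔ (¬p2 ∨ p5)) ∨ (p1 ∧ ¬p5)) = True
    (p4 ∨ (¬p1 → ¬p4)) ∨ ¬((¬p5 ∧ p6)) = True
      p4 ∨ (¬p1 → ¬p4) = True
        ¬p1 → ¬p4 = True
          ¬p1 = True
          ¬p4 = True
      ¬((¬p5 ∧ p6)) = False
        ¬p5 ∧ p6 = True
          ¬p5 = True
    (¬p3 ↔ (¬p2 ∨ p5)) ∨ (p1 ∧ ¬p5) = True
      ¬p3 ↔ (¬p2 ∨ p5) = True
        ¬p3 = True
        ¬p2 ∨ p5 = True
          ¬p2 = True
      p1 ∧ ¬p5 = False
        ¬p5 = True
  ((¬p1 ∨ p5) ∨ (p4 ∧ p5)) ∧ ((¬p1 ∧ p6) ∧ ¬p5) = True
    (¬p1 ∨ p5) ∨ (p4 ∧ p5) = True
      ¬p1 ∨ p5 = True
        ¬p1 = True
      p4 ∧ p5 = False
    (¬p1 ∧ p6) ∧ ¬p5 = True
      ¬p1 ∧ p6 = True
        ¬p1 = True
      ¬p5 = True
Both conjuncts True, so the formula holds.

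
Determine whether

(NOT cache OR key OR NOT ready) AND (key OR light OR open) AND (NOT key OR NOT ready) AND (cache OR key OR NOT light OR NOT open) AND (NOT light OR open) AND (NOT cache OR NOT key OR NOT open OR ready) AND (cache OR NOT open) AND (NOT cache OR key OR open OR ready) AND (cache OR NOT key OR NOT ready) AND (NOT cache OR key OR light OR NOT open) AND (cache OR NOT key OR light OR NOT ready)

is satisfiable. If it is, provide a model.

Set key = False.
Try open = False:
  (key OR light OR open) forces light = True.
  clause (NOT light OR open) is falsified — backtrack.
So open = True.
  then (cache OR NOT open) forces cache = True.
  then (NOT cache OR key OR light OR NOT open) forces light = True.
  then (NOT cache OR key OR NOT ready) forces ready = False.
All clauses satisfied.

key: False, open: True, ready: False, light: True, cache: True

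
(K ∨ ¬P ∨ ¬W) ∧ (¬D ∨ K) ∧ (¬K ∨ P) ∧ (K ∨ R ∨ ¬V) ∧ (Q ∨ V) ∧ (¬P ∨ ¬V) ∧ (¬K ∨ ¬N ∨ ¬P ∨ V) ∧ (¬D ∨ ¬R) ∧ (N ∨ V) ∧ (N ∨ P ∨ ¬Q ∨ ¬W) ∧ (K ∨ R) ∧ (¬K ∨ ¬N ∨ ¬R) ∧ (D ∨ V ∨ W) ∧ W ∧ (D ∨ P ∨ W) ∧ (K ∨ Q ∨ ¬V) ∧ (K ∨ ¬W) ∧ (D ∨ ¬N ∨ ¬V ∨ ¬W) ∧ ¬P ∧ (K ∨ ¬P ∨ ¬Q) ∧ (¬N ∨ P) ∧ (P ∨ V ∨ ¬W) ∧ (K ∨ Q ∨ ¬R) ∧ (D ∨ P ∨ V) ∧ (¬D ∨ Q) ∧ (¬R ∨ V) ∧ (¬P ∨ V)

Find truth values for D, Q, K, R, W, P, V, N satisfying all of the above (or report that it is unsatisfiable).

No satisfying assignment exists.

Case W = True:
  (K ∨ ¬W) forces K = True.
  (¬K ∨ P) forces P = True.
  Clause (¬P) is falsified — contradiction.
Case W = False:
  Clause (W) is falsified — contradiction.
Both cases fail, so the formula is unsatisfiable.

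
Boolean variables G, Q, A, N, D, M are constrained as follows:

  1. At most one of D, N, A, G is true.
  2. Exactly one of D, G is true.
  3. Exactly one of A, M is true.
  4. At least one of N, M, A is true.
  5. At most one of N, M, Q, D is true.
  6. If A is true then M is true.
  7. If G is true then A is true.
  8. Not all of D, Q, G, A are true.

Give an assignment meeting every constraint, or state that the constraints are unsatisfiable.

UNSATISFIABLE

Case M = True:
  (3) with M=T forces A = False.
  (5) with M=T forces N = False.
  (5) with M=T forces Q = False.
  (5) with M=T forces D = False.
  (2) with D=F forces G = True.
  Constraint (7) is violated (G=T, A=F) — contradiction.
Case M = False:
  (3) with M=F forces A = True.
  Constraint (6) is violated (A=T, M=F) — contradiction.
Both cases fail — unsatisfiable.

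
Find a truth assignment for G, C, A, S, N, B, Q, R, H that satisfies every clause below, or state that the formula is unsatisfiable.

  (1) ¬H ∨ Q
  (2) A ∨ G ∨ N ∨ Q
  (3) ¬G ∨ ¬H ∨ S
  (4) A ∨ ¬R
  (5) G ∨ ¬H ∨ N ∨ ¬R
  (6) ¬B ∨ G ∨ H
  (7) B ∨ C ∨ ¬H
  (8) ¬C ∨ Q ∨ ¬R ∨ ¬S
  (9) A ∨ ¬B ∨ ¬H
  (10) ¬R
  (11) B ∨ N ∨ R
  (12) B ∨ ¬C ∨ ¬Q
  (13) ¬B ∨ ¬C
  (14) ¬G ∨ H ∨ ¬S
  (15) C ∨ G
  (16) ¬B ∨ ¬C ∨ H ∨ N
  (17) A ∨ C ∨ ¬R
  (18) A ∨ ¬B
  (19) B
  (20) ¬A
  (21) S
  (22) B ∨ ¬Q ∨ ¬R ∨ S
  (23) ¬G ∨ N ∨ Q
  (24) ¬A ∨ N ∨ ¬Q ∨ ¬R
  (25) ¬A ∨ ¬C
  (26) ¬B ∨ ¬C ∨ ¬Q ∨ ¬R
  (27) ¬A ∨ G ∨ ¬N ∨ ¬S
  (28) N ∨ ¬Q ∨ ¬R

Case A = True:
  Clause (¬A) is falsified — contradiction.
Case A = False:
  (A ∨ ¬R) forces R = False.
  (A ∨ ¬B) forces B = False.
  Clause (B) is falsified — contradiction.
Both cases fail, so the formula is unsatisfiable.

Unsatisfiable — no assignment works.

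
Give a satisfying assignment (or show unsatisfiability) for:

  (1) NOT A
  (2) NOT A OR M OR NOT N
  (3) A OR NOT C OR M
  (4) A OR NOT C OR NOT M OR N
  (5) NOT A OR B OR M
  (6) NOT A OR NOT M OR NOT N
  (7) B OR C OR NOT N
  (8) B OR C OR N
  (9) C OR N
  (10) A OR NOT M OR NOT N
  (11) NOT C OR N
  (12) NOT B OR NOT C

B=T; C=F; N=T; A=F; M=F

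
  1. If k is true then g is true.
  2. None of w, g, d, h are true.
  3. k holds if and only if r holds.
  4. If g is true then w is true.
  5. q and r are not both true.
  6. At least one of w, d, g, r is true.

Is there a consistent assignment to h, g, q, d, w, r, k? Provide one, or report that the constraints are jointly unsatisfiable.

Case h = True:
  Constraint (2) is violated (h=T) — contradiction.
Case h = False:
  (2) forces w = False.
  (2) forces g = False.
  (1) with g=F forces k = False.
  (2) forces d = False.
  (3) with k=F forces r = False.
  Constraint (6) is violated (w=F, d=F, g=F, r=F) — contradiction.
Both cases fail — unsatisfiable.

Unsatisfiable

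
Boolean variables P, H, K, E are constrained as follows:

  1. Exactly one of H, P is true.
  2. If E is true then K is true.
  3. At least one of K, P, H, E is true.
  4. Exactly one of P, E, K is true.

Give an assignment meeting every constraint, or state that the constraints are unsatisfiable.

P=F; H=T; K=T; E=F

  (1) {H, P}: 1 true — exactly one ✓
  (2) E=F ⇒ K: vacuous ✓
  (3) {K, P, H, E}: 2 true — at least one ✓
  (4) {P, E, K}: 1 true — exactly one ✓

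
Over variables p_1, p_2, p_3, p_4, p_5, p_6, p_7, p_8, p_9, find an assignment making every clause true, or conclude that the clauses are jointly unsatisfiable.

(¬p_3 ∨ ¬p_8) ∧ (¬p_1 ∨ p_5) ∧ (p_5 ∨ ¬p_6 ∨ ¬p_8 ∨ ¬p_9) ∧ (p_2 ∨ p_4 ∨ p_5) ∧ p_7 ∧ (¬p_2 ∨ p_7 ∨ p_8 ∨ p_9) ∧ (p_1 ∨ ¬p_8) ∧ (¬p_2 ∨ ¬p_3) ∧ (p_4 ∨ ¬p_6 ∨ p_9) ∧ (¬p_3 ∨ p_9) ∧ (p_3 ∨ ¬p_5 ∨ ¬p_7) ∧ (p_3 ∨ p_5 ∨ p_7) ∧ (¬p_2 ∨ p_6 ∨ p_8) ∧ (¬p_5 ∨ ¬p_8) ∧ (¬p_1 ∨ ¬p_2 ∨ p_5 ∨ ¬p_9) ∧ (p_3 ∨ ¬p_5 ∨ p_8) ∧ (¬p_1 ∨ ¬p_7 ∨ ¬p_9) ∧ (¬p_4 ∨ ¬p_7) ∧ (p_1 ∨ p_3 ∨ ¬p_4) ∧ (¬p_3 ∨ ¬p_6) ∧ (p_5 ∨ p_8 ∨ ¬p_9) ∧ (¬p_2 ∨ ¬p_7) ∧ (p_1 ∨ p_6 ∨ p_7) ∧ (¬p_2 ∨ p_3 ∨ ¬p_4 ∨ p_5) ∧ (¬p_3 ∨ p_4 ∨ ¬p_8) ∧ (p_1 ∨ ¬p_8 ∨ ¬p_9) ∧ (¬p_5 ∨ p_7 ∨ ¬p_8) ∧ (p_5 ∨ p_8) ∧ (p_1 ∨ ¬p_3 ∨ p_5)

Unit clause (p_7) forces p_7 = True.
In (¬p_4 ∨ ¬p_7) only ¬p_4 is left, so p_4 = False.
In (¬p_2 ∨ ¬p_7) only ¬p_2 is left, so p_2 = False.
In (p_2 ∨ p_4 ∨ p_5) only p_5 is left, so p_5 = True.
In (p_3 ∨ ¬p_5 ∨ ¬p_7) only p_3 is left, so p_3 = True.
In (¬p_5 ∨ ¬p_8) only ¬p_8 is left, so p_8 = False.
In (¬p_3 ∨ ¬p_6) only ¬p_6 is left, so p_6 = False.
In (¬p_3 ∨ p_9) only p_9 is left, so p_9 = True.
In (¬p_1 ∨ ¬p_7 ∨ ¬p_9) only ¬p_1 is left, so p_1 = False.
All clauses satisfied.

p_1=F, p_2=F, p_3=T, p_4=F, p_5=T, p_6=F, p_7=T, p_8=F, p_9=T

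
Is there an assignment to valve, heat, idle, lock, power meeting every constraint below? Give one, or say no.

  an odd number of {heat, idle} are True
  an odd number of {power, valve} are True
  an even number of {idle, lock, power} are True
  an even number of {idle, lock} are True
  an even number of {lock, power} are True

valve = True, heat = True, idle = False, lock = False, power = False

{heat, idle}: 1 true → odd ✓
{power, valve}: 1 true → odd ✓
{idle, lock, power}: 0 true → even ✓
{idle, lock}: 0 true → even ✓
{lock, power}: 0 true → even ✓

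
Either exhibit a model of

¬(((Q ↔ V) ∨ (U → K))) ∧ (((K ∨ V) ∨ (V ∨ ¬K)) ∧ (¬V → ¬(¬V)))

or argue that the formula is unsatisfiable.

K = False, Q = False, U = True, V = True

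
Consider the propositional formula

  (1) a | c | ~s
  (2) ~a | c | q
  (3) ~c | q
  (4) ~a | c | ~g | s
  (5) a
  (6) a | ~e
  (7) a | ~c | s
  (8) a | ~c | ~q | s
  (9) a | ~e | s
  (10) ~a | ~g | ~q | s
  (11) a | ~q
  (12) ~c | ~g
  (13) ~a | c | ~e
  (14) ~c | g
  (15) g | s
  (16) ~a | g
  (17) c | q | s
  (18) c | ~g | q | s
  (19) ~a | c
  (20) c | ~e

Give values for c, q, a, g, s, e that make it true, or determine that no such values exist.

UNSATISFIABLE

Case a = True:
  (~a | g) forces g = True.
  (~c | ~g) forces c = False.
  Clause (~a | c) is falsified — contradiction.
Case a = False:
  Clause (a) is falsified — contradiction.
Both cases fail, so the formula is unsatisfiable.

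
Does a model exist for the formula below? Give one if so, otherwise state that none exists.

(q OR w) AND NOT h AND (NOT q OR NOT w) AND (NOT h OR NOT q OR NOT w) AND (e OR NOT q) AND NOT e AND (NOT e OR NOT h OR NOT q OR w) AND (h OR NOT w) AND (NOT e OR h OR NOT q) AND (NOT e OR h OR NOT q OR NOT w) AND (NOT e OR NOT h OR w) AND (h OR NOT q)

Case e = True:
  Clause (NOT e) is falsified — contradiction.
Case e = False:
  (NOT h) forces h = False.
  (e OR NOT q) forces q = False.
  (q OR w) forces w = True.
  Clause (h OR NOT w) is falsified — contradiction.
Both cases fail, so the formula is unsatisfiable.

UNSATISFIABLE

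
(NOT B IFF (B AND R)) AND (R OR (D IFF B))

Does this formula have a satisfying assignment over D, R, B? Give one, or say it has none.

D: True, R: False, B: True

  NOT B IFF (B AND R) = True
    NOT B = False
    B AND R = False
  R OR (D IFF B) = True
    D IFF B = True
Both conjuncts True, so the formula holds.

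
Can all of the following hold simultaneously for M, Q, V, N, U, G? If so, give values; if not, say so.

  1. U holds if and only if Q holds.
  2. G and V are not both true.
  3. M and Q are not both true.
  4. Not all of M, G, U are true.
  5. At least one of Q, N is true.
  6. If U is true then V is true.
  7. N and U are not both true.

M = False, Q = False, V = False, N = True, U = False, G = True

  (1) U=F, Q=F — same ✓
  (2) G=T, V=F — not both ✓
  (3) M=F, Q=F — not both ✓
  (4) {M, G, U}: 1/3 true — not all ✓
  (5) {Q, N}: 1 true — at least one ✓
  (6) U=F ⇒ V: vacuous ✓
  (7) N=T, U=F — not both ✓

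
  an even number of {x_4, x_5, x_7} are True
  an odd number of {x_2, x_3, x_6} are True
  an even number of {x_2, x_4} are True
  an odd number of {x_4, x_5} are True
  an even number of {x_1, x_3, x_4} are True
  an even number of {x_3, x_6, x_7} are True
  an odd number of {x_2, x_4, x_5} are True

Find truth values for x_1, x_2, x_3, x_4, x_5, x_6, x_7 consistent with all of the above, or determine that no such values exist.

x_1 = True, x_2 = False, x_3 = True, x_4 = False, x_5 = True, x_6 = False, x_7 = True

{x_4, x_5, x_7}: 2 true → even ✓
{x_2, x_3, x_6}: 1 true → odd ✓
{x_2, x_4}: 0 true → even ✓
{x_4, x_5}: 1 true → odd ✓
{x_1, x_3, x_4}: 2 true → even ✓
{x_3, x_6, x_7}: 2 true → even ✓
{x_2, x_4, x_5}: 1 true → odd ✓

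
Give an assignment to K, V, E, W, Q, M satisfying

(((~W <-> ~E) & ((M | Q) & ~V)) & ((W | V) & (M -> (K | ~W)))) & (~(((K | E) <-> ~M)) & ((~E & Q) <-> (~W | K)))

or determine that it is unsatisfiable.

Unsatisfiable — no assignment works.

Case V = True: the conjunct ~V is False.
Case V = False: the formula simplifies to (((~W <-> ~E) & (M | Q)) & (W & (M -> (K | ~W)))) & (~(((K | E) <-> ~M)) & ((~E & Q) <-> (~W | K))).
  W = True: simplifies to ((E & (M | Q)) & (M -> K)) & (~(((K | E) <-> ~M)) & ((~E & Q) <-> K)).
    E = True: simplifies to ((M | Q) & (M -> K)) & (~(~M) & ~K).
      M = True: simplifies to K & ~K.
        K = True: the conjunct ~K is False.
        K = False: the conjunct K is False.
      M = False: the conjunct ~(~M) becomes ~(~False) = False.
    E = False: the conjunct E is False.
  W = False: the conjunct W is False.
Both cases fail — unsatisfiable.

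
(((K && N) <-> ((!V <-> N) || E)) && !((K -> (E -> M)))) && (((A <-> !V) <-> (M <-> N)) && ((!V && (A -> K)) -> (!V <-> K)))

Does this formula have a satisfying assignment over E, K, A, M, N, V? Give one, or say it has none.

E=T, K=T, A=F, M=F, N=T, V=F

  ((K && N) <-> ((!V <-> N) || E)) && !((K -> (E -> M))) = True
    (K && N) <-> ((!V <-> N) || E) = True
      K && N = True
      (!V <-> N) || E = True
        !V <-> N = True
          !V = True
    !((K -> (E -> M))) = True
      K -> (E -> M) = False
        E -> M = False
  ((A <-> !V) <-> (M <-> N)) && ((!V && (A -> K)) -> (!V <-> K)) = True
    (A <-> !V) <-> (M <-> N) = True
      A <-> !V = False
        !V = True
      M <-> N = False
    (!V && (A -> K)) -> (!V <-> K) = True
      !V && (A -> K) = True
        !V = True
        A -> K = True
      !V <-> K = True
        !V = True
Both conjuncts True, so the formula holds.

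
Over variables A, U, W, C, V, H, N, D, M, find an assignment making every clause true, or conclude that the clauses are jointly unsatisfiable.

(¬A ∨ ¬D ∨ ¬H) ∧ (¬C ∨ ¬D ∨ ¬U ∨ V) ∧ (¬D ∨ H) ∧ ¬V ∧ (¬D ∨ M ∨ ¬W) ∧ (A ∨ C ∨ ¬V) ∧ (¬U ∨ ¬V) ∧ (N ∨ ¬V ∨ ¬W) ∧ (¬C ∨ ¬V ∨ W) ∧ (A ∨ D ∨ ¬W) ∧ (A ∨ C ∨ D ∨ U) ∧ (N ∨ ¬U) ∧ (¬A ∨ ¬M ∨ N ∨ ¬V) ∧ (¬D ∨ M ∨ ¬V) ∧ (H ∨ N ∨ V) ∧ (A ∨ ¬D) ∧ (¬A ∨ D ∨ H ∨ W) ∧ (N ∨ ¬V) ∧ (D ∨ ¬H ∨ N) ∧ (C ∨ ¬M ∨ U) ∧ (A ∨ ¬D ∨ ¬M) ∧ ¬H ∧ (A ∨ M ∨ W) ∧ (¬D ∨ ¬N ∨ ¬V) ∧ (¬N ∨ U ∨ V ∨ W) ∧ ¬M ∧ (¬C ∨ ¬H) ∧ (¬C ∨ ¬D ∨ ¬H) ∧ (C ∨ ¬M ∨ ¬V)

A = True; U = True; W = True; C = True; V = False; H = False; N = True; D = False; M = False

Unit clause (¬V) forces V = False.
Unit clause (¬H) forces H = False.
Unit clause (¬M) forces M = False.
In (¬D ∨ H) only ¬D is left, so D = False.
In (H ∨ N ∨ V) only N is left, so N = True.
Try A = False:
  (A ∨ D ∨ ¬W) forces W = False.
  clause (A ∨ M ∨ W) is falsified — backtrack.
So A = True.
  then (¬A ∨ D ∨ H ∨ W) forces W = True.
Set U = True.
Set C = True.
All clauses satisfied.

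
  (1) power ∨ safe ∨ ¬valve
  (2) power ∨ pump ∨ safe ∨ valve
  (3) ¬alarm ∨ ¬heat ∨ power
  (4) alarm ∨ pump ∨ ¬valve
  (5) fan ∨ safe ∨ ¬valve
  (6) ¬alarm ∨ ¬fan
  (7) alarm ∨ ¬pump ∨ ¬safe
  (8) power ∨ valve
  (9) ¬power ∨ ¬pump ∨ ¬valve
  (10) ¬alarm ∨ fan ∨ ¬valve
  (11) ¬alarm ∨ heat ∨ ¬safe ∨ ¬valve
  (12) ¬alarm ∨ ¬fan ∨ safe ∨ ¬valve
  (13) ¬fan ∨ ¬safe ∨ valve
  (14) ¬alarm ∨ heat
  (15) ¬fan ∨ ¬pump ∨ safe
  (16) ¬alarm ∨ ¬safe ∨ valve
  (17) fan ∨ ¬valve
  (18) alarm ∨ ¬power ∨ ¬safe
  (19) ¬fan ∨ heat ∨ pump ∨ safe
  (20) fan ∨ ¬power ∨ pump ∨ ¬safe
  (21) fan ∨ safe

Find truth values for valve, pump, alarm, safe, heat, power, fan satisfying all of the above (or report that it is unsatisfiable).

Try valve = True:
  (fan ∨ ¬valve) forces fan = True.
  (¬alarm ∨ ¬fan) forces alarm = False.
  (alarm ∨ pump ∨ ¬valve) forces pump = True.
  (alarm ∨ ¬pump ∨ ¬safe) forces safe = False.
  clause (¬fan ∨ ¬pump ∨ safe) is falsified — backtrack.
So valve = False.
  then (power ∨ valve) forces power = True.
Set pump = False.
Set alarm = False.
  then (alarm ∨ ¬power ∨ ¬safe) forces safe = False.
  then (fan ∨ safe) forces fan = True.
  then (¬fan ∨ heat ∨ pump ∨ safe) forces heat = True.
All clauses satisfied.

valve = False; pump = False; alarm = False; safe = False; heat = True; power = True; fan = True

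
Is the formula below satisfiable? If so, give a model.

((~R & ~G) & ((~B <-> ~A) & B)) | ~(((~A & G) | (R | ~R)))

B = True; A = True; R = False; G = False

  ((~R & ~G) & ((~B <-> ~A) & B)) | ~(((~A & G) | (R | ~R))) = True
    (~R & ~G) & ((~B <-> ~A) & B) = True
      ~R & ~G = True
        ~R = True
        ~G = True
      (~B <-> ~A) & B = True
        ~B <-> ~A = True
          ~B = False
          ~A = False
    ~(((~A & G) | (R | ~R))) = False
      (~A & G) | (R | ~R) = True
        ~A & G = False
          ~A = False
        R | ~R = True
          ~R = True
The formula evaluates to True.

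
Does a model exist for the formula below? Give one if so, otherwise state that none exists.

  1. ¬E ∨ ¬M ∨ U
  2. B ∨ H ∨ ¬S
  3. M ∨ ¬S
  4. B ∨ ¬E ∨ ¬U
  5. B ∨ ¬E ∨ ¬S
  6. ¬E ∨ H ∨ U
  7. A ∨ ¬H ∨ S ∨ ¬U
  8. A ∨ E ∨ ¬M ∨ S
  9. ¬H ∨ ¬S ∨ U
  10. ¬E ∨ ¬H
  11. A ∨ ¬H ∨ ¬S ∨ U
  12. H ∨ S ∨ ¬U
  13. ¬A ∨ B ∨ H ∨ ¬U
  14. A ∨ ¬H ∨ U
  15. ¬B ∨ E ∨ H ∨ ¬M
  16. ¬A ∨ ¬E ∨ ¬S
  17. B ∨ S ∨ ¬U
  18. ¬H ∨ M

Set E = False.
Set A = False.
Set M = True.
  then (A ∨ E ∨ ¬M ∨ S) forces S = True.
Try H = False:
  (B ∨ H ∨ ¬S) forces B = True.
  clause (¬B ∨ E ∨ H ∨ ¬M) is falsified — backtrack.
So H = True.
  then (¬H ∨ ¬S ∨ U) forces U = True.
Set B = True.
All clauses satisfied.

E = False, A = False, M = True, H = True, B = True, U = True, S = True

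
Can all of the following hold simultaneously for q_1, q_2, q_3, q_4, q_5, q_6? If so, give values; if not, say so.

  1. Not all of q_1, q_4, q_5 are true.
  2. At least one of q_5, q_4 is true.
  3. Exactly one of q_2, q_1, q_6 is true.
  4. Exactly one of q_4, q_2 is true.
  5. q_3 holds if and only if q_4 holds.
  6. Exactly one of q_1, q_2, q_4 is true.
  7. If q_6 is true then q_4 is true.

q_1 = False; q_2 = False; q_3 = True; q_4 = True; q_5 = True; q_6 = True

  (1) {q_1, q_4, q_5}: 2/3 true — not all ✓
  (2) {q_5, q_4}: 2 true — at least one ✓
  (3) {q_2, q_1, q_6}: 1 true — exactly one ✓
  (4) {q_4, q_2}: 1 true — exactly one ✓
  (5) q_3=T, q_4=T — same ✓
  (6) {q_1, q_2, q_4}: 1 true — exactly one ✓
  (7) q_6=T ⇒ q_4: T ✓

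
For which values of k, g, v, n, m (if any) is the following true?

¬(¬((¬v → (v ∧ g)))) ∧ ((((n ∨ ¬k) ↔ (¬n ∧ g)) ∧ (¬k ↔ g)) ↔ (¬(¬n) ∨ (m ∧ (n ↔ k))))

k=T, g=T, v=T, n=F, m=F

  ¬(¬((¬v → (v ∧ g)))) = True
    ¬((¬v → (v ∧ g))) = False
      ¬v → (v ∧ g) = True
        ¬v = False
        v ∧ g = True
  (((n ∨ ¬k) ↔ (¬n ∧ g)) ∧ (¬k ↔ g)) ↔ (¬(¬n) ∨ (m ∧ (n ↔ k))) = True
    ((n ∨ ¬k) ↔ (¬n ∧ g)) ∧ (¬k ↔ g) = False
      (n ∨ ¬k) ↔ (¬n ∧ g) = False
        n ∨ ¬k = False
          ¬k = False
        ¬n ∧ g = True
          ¬n = True
      ¬k ↔ g = False
        ¬k = False
    ¬(¬n) ∨ (m ∧ (n ↔ k)) = False
      ¬(¬n) = False
        ¬n = True
      m ∧ (n ↔ k) = False
        n ↔ k = False
Both conjuncts True, so the formula holds.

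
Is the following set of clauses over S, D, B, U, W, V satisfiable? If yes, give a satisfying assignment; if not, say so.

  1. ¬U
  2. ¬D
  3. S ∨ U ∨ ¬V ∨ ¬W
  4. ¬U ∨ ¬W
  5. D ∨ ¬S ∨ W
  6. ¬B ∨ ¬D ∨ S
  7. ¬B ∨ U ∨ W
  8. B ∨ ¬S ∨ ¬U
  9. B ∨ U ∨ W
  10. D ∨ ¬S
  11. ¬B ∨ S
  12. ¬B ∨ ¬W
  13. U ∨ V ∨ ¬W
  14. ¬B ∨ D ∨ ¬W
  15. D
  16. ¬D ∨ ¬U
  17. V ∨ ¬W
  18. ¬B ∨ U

Case D = True:
  Clause (¬D) is falsified — contradiction.
Case D = False:
  Clause (D) is falsified — contradiction.
Both cases fail, so the formula is unsatisfiable.

No satisfying assignment exists.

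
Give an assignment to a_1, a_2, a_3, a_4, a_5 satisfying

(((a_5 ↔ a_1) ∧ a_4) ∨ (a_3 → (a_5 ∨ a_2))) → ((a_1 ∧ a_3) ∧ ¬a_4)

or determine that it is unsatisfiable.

a_1 = True; a_2 = True; a_3 = True; a_4 = False; a_5 = True

  (((a_5 ↔ a_1) ∧ a_4) ∨ (a_3 → (a_5 ∨ a_2))) → ((a_1 ∧ a_3) ∧ ¬a_4) = True
    ((a_5 ↔ a_1) ∧ a_4) ∨ (a_3 → (a_5 ∨ a_2)) = True
      (a_5 ↔ a_1) ∧ a_4 = False
        a_5 ↔ a_1 = True
      a_3 → (a_5 ∨ a_2) = True
        a_5 ∨ a_2 = True
    (a_1 ∧ a_3) ∧ ¬a_4 = True
      a_1 ∧ a_3 = True
      ¬a_4 = True
The formula evaluates to True.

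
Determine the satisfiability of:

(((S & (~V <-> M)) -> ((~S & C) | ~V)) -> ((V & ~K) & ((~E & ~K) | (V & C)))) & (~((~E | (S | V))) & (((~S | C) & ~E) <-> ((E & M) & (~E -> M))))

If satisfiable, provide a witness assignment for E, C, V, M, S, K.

Case V = True: the conjunct ~((~E | (S | V))) becomes ~((~E | True)) = False.
Case V = False: the conjunct ((S & (~V <-> M)) -> ((~S & C) | ~V)) -> ((V & ~K) & ((~E & ~K) | (V & C))) becomes ((S & M) -> True) -> (False & (~E & ~K)) = False.
Both cases fail — unsatisfiable.

Unsatisfiable — no assignment works.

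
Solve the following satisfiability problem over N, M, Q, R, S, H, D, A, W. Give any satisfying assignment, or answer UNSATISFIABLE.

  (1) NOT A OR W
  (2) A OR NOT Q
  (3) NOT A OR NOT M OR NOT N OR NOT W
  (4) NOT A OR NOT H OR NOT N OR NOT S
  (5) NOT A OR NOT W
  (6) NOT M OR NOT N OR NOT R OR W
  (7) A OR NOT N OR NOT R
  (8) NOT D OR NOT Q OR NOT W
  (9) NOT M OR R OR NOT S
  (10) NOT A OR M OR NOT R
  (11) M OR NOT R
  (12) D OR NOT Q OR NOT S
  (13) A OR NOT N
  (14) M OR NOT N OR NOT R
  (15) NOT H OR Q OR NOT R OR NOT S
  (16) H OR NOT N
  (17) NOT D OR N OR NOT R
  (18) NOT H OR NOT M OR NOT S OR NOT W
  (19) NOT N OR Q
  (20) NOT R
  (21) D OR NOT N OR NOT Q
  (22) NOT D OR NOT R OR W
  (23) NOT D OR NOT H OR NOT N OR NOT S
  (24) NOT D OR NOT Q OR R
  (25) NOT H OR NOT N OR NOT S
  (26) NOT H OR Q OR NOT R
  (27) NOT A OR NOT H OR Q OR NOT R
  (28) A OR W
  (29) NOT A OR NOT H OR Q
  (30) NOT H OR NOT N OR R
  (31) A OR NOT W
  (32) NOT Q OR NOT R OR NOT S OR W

Unsatisfiable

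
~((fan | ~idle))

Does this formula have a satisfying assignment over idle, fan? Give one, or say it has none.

idle=T, fan=F

  ~((fan | ~idle)) = True
    fan | ~idle = False
      ~idle = False
The formula evaluates to True.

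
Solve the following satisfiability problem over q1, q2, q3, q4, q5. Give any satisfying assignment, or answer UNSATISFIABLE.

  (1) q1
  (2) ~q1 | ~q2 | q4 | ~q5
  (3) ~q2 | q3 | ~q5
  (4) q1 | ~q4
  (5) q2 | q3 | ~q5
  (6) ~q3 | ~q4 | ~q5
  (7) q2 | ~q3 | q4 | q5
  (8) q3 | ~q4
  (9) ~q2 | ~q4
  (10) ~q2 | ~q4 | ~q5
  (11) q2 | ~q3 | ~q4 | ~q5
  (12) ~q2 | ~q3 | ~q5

q1 = True, q2 = False, q3 = True, q4 = True, q5 = False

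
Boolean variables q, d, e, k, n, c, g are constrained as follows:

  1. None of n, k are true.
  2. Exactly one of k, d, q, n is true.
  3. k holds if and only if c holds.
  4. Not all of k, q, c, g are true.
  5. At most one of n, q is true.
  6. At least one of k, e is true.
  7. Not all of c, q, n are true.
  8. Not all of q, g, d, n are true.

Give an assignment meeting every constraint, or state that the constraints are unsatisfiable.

q = False, d = True, e = True, k = False, n = False, c = False, g = True

  (1) {n, k}: 0 true — none ✓
  (2) {k, d, q, n}: 1 true — exactly one ✓
  (3) k=F, c=F — same ✓
  (4) {k, q, c, g}: 1/4 true — not all ✓
  (5) {n, q}: 0 true — at most one ✓
  (6) {k, e}: 1 true — at least one ✓
  (7) {c, q, n}: 0/3 true — not all ✓
  (8) {q, g, d, n}: 2/4 true — not all ✓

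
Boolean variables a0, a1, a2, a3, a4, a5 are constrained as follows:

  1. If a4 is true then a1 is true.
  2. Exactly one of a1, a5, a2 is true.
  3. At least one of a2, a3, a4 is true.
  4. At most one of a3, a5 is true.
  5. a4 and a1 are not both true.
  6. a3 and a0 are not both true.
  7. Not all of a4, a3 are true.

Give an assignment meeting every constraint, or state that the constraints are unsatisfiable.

a0=F; a1=F; a2=T; a3=T; a4=F; a5=F

  (1) a4=F ⇒ a1: vacuous ✓
  (2) {a1, a5, a2}: 1 true — exactly one ✓
  (3) {a2, a3, a4}: 2 true — at least one ✓
  (4) {a3, a5}: 1 true — at most one ✓
  (5) a4=F, a1=F — not both ✓
  (6) a3=T, a0=F — not both ✓
  (7) {a4, a3}: 1/2 true — not all ✓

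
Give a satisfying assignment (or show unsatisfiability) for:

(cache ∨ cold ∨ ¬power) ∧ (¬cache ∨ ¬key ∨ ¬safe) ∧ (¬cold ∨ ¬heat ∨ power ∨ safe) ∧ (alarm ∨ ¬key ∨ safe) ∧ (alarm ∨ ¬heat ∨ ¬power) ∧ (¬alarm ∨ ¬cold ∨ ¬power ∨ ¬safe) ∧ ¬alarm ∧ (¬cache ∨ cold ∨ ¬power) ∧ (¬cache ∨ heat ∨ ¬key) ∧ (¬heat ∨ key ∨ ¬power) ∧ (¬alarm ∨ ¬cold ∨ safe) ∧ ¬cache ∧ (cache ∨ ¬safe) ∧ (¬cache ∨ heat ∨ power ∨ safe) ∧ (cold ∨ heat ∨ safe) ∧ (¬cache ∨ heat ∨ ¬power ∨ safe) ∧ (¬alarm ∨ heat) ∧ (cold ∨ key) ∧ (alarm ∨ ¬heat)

Unit clause (¬alarm) forces alarm = False.
Unit clause (¬cache) forces cache = False.
In (cache ∨ ¬safe) only ¬safe is left, so safe = False.
In (alarm ∨ ¬heat) only ¬heat is left, so heat = False.
In (alarm ∨ ¬key ∨ safe) only ¬key is left, so key = False.
In (cold ∨ heat ∨ safe) only cold is left, so cold = True.
Set power = True.
All clauses satisfied.

safe: False, heat: False, key: False, cache: False, alarm: False, cold: True, power: True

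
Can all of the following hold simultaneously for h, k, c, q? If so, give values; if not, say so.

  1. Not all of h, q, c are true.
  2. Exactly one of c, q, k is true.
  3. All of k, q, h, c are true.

Unsatisfiable

Case k = True:
  (2) with k=T forces c = False.
  Constraint (3) is violated (c=F) — contradiction.
Case k = False:
  Constraint (3) is violated (k=F) — contradiction.
Both cases fail — unsatisfiable.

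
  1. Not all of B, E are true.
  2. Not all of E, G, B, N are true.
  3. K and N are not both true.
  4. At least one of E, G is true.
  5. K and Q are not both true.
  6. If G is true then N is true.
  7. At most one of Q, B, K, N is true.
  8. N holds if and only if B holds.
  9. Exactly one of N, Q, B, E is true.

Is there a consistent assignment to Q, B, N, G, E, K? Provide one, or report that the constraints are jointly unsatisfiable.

Q=F, B=F, N=F, G=F, E=T, K=F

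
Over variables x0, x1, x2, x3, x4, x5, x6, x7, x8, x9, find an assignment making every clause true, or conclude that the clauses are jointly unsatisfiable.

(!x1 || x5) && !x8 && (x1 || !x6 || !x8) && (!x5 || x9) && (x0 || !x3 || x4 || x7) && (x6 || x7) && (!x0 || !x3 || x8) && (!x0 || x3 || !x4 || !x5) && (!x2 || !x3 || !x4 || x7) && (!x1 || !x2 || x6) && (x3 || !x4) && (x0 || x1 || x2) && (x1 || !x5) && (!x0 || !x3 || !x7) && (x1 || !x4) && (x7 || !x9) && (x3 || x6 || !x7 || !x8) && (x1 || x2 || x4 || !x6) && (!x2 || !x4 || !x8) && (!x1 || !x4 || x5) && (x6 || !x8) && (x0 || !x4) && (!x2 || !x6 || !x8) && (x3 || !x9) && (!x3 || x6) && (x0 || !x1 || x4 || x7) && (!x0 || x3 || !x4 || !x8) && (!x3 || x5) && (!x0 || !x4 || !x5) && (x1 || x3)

x0=F, x1=T, x2=F, x3=T, x4=F, x5=T, x6=T, x7=T, x8=F, x9=T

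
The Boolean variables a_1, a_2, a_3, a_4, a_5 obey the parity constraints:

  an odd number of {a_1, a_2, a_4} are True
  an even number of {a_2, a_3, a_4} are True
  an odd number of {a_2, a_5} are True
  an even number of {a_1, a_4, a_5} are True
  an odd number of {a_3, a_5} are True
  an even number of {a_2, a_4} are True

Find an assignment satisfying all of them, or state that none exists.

a_1: True, a_2: False, a_3: False, a_4: False, a_5: True

{a_1, a_2, a_4}: 1 true → odd ✓
{a_2, a_3, a_4}: 0 true → even ✓
{a_2, a_5}: 1 true → odd ✓
{a_1, a_4, a_5}: 2 true → even ✓
{a_3, a_5}: 1 true → odd ✓
{a_2, a_4}: 0 true → even ✓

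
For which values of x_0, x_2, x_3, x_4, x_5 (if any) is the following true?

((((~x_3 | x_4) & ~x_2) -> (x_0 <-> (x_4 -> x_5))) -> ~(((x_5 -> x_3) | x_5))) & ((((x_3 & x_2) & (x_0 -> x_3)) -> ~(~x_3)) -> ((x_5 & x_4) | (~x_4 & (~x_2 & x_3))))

x_0 = False, x_2 = False, x_3 = False, x_4 = True, x_5 = True

  (((~x_3 | x_4) & ~x_2) -> (x_0 <-> (x_4 -> x_5))) -> ~(((x_5 -> x_3) | x_5)) = True
    ((~x_3 | x_4) & ~x_2) -> (x_0 <-> (x_4 -> x_5)) = False
      (~x_3 | x_4) & ~x_2 = True
        ~x_3 | x_4 = True
          ~x_3 = True
        ~x_2 = True
      x_0 <-> (x_4 -> x_5) = False
        x_4 -> x_5 = True
    ~(((x_5 -> x_3) | x_5)) = False
      (x_5 -> x_3) | x_5 = True
        x_5 -> x_3 = False
  (((x_3 & x_2) & (x_0 -> x_3)) -> ~(~x_3)) -> ((x_5 & x_4) | (~x_4 & (~x_2 & x_3))) = True
    ((x_3 & x_2) & (x_0 -> x_3)) -> ~(~x_3) = True
      (x_3 & x_2) & (x_0 -> x_3) = False
        x_3 & x_2 = False
        x_0 -> x_3 = True
      ~(~x_3) = False
        ~x_3 = True
    (x_5 & x_4) | (~x_4 & (~x_2 & x_3)) = True
      x_5 & x_4 = True
      ~x_4 & (~x_2 & x_3) = False
        ~x_4 = False
        ~x_2 & x_3 = False
          ~x_2 = True
Both conjuncts True, so the formula holds.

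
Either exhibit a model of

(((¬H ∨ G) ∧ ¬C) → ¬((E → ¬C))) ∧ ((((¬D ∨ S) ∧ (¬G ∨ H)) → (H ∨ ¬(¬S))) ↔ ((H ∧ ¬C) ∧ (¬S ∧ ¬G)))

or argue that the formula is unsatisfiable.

H = True, C = False, E = False, S = False, G = False, D = True

  ((¬H ∨ G) ∧ ¬C) → ¬((E → ¬C)) = True
    (¬H ∨ G) ∧ ¬C = False
      ¬H ∨ G = False
        ¬H = False
      ¬C = True
    ¬((E → ¬C)) = False
      E → ¬C = True
        ¬C = True
  (((¬D ∨ S) ∧ (¬G ∨ H)) → (H ∨ ¬(¬S))) ↔ ((H ∧ ¬C) ∧ (¬S ∧ ¬G)) = True
    ((¬D ∨ S) ∧ (¬G ∨ H)) → (H ∨ ¬(¬S)) = True
      (¬D ∨ S) ∧ (¬G ∨ H) = False
        ¬D ∨ S = False
          ¬D = False
        ¬G ∨ H = True
          ¬G = True
      H ∨ ¬(¬S) = True
        ¬(¬S) = False
          ¬S = True
    (H ∧ ¬C) ∧ (¬S ∧ ¬G) = True
      H ∧ ¬C = True
        ¬C = True
      ¬S ∧ ¬G = True
        ¬S = True
        ¬G = True
Both conjuncts True, so the formula holds.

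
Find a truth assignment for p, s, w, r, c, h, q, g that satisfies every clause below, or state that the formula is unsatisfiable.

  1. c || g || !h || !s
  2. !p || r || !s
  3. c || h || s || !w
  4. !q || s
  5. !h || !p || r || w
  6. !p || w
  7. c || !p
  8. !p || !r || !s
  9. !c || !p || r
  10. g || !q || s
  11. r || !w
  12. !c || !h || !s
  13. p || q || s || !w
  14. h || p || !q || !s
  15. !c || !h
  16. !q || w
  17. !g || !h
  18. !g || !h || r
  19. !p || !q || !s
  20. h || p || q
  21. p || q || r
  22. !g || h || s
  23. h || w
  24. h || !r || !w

Set p = False.
Set s = False.
  then (!q || s) forces q = False.
  then (p || q || s || !w) forces w = False.
  then (h || p || q) forces h = True.
  then (p || q || r) forces r = True.
  then (!c || !h) forces c = False.
  then (!g || !h) forces g = False.
All clauses satisfied.

p: False, s: False, w: False, r: True, c: False, h: True, q: False, g: False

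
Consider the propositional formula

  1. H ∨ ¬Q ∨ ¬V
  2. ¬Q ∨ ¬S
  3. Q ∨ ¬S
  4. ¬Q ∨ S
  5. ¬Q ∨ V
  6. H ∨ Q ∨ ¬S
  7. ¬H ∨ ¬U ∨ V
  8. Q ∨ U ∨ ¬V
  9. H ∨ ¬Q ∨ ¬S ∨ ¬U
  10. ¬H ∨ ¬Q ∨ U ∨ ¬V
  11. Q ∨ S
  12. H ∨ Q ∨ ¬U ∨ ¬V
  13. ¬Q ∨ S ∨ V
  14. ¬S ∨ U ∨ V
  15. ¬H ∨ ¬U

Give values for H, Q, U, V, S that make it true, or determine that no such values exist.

Case Q = True:
  (¬Q ∨ ¬S) forces S = False.
  Clause (¬Q ∨ S) is falsified — contradiction.
Case Q = False:
  (Q ∨ ¬S) forces S = False.
  Clause (Q ∨ S) is falsified — contradiction.
Both cases fail, so the formula is unsatisfiable.

No satisfying assignment exists.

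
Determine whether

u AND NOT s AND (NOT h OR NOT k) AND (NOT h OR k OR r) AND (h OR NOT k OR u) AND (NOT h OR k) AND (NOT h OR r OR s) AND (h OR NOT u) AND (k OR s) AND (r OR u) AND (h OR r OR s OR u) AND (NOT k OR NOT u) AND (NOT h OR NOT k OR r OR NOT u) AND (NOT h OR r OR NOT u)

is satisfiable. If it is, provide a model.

Case s = True:
  Clause (NOT s) is falsified — contradiction.
Case s = False:
  (u) forces u = True.
  (h OR NOT u) forces h = True.
  (NOT h OR NOT k) forces k = False.
  Clause (NOT h OR k) is falsified — contradiction.
Both cases fail, so the formula is unsatisfiable.

UNSATISFIABLE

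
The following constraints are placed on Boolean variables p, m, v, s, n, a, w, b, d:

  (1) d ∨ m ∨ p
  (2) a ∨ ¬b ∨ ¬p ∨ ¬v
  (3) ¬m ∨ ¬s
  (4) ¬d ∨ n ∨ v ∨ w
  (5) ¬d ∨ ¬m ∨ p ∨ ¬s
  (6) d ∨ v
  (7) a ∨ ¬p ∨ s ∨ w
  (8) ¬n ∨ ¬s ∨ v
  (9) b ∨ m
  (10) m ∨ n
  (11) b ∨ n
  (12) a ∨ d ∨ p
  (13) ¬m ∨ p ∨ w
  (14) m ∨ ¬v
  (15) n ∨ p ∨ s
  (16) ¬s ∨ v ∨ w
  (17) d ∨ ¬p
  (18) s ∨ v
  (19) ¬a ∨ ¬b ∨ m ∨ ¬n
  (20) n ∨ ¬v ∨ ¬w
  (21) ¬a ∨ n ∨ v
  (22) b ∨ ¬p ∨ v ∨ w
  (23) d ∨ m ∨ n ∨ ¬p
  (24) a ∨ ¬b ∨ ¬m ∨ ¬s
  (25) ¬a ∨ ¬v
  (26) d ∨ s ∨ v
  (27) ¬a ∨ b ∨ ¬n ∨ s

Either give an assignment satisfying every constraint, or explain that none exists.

Set p = False.
Set m = True.
  then (¬m ∨ ¬s) forces s = False.
  then (¬m ∨ p ∨ w) forces w = True.
  then (n ∨ p ∨ s) forces n = True.
  then (s ∨ v) forces v = True.
  then (¬a ∨ ¬v) forces a = False.
  then (a ∨ d ∨ p) forces d = True.
Set b = True.
All clauses satisfied.

p = False, m = True, v = True, s = False, n = True, a = False, w = True, b = True, d = True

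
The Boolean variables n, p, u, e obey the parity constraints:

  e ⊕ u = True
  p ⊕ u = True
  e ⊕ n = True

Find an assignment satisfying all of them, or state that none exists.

n = True, p = False, u = True, e = False

e ⊕ u = F ⊕ T = True ✓
p ⊕ u = F ⊕ T = True ✓
e ⊕ n = F ⊕ T = True ✓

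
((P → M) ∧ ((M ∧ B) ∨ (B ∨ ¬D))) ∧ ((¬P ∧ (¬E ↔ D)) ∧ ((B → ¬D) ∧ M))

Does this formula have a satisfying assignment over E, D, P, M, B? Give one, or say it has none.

E: True, D: False, P: False, M: True, B: True

  (P → M) ∧ ((M ∧ B) ∨ (B ∨ ¬D)) = True
    P → M = True
    (M ∧ B) ∨ (B ∨ ¬D) = True
      M ∧ B = True
      B ∨ ¬D = True
        ¬D = True
  (¬P ∧ (¬E ↔ D)) ∧ ((B → ¬D) ∧ M) = True
    ¬P ∧ (¬E ↔ D) = True
      ¬P = True
      ¬E ↔ D = True
        ¬E = False
    (B → ¬D) ∧ M = True
      B → ¬D = True
        ¬D = True
Both conjuncts True, so the formula holds.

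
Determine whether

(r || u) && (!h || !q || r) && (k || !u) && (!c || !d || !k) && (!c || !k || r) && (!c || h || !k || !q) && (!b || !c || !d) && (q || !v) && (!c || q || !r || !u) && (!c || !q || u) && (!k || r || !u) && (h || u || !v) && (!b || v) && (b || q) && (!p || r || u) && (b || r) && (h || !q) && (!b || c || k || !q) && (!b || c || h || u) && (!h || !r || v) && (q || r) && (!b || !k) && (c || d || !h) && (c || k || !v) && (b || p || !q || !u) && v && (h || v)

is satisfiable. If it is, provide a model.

Unit clause (v) forces v = True.
In (q || !v) only q is left, so q = True.
In (h || !q) only h is left, so h = True.
In (!h || !q || r) only r is left, so r = True.
Set c = False.
  then (c || d || !h) forces d = True.
  then (c || k || !v) forces k = True.
  then (!b || !k) forces b = False.
Set p = True.
Set u = False.
All clauses satisfied.

h = True; v = True; c = False; k = True; d = True; b = False; p = True; r = True; q = True; u = False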